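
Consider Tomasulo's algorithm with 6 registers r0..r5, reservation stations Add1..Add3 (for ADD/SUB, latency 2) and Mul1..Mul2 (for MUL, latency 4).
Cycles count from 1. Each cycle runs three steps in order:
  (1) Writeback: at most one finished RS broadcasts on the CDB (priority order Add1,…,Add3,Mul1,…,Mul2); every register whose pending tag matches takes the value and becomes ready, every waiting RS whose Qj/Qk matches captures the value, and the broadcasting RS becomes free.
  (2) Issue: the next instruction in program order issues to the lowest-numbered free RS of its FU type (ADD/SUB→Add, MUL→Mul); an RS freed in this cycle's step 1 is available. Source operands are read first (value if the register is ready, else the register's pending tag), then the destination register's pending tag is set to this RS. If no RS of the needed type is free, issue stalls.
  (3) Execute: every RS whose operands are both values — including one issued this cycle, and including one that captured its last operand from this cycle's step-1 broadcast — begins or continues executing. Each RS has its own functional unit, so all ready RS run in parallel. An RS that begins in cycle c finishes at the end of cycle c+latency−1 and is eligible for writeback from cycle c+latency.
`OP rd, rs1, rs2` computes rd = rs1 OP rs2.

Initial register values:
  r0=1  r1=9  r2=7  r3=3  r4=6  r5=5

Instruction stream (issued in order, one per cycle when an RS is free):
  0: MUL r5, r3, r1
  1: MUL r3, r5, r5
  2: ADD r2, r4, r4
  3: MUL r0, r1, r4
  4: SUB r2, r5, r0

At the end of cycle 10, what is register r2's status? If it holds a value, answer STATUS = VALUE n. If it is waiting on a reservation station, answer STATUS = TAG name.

STATUS = TAG Add1

c1: issue MUL r5<-Mul1 | r0:1,r1:9,r2:7,r3:3,r4:6,r5:Mul1
c2: issue MUL r3<-Mul2 | r0:1,r1:9,r2:7,r3:Mul2,r4:6,r5:Mul1
c3: issue ADD r2<-Add1 | r0:1,r1:9,r2:Add1,r3:Mul2,r4:6,r5:Mul1
c4: stall | r0:1,r1:9,r2:Add1,r3:Mul2,r4:6,r5:Mul1
c5: CDB Add1=12; stall | r0:1,r1:9,r2:12,r3:Mul2,r4:6,r5:Mul1
c6: CDB Mul1=27; issue MUL r0<-Mul1 | r0:Mul1,r1:9,r2:12,r3:Mul2,r4:6,r5:27
c7: issue SUB r2<-Add1 | r0:Mul1,r1:9,r2:Add1,r3:Mul2,r4:6,r5:27
c8: - | r0:Mul1,r1:9,r2:Add1,r3:Mul2,r4:6,r5:27
c9: - | r0:Mul1,r1:9,r2:Add1,r3:Mul2,r4:6,r5:27
c10: CDB Mul1=54 | r0:54,r1:9,r2:Add1,r3:Mul2,r4:6,r5:27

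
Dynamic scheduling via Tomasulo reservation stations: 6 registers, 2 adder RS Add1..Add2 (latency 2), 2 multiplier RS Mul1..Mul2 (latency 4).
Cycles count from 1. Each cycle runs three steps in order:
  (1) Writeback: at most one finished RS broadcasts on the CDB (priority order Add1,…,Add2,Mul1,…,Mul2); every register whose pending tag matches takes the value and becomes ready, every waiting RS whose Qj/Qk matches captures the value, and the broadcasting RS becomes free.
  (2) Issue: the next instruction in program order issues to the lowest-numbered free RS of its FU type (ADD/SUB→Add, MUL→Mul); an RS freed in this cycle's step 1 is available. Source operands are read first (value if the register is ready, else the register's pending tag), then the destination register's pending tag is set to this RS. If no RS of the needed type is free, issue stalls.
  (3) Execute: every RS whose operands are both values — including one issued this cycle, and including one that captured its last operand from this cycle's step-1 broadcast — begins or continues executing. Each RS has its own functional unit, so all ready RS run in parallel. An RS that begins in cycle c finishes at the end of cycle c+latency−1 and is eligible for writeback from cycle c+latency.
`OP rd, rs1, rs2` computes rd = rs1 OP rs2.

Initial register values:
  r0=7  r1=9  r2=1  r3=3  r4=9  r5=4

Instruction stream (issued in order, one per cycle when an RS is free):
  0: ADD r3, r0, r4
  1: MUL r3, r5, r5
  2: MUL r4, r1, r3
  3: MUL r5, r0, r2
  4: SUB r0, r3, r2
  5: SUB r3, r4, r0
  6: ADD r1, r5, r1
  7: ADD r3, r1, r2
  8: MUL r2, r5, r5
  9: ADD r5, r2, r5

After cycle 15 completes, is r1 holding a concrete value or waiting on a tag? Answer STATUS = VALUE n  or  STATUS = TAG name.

STATUS = VALUE 16

c1: issue ADD r3<-Add1 | r0:7,r1:9,r2:1,r3:Add1,r4:9,r5:4
c2: issue MUL r3<-Mul1 | r0:7,r1:9,r2:1,r3:Mul1,r4:9,r5:4
c3: CDB Add1=16; issue MUL r4<-Mul2 | r0:7,r1:9,r2:1,r3:Mul1,r4:Mul2,r5:4
c4: stall | r0:7,r1:9,r2:1,r3:Mul1,r4:Mul2,r5:4
c5: stall | r0:7,r1:9,r2:1,r3:Mul1,r4:Mul2,r5:4
c6: CDB Mul1=16; issue MUL r5<-Mul1 | r0:7,r1:9,r2:1,r3:16,r4:Mul2,r5:Mul1
c7: issue SUB r0<-Add1 | r0:Add1,r1:9,r2:1,r3:16,r4:Mul2,r5:Mul1
c8: issue SUB r3<-Add2 | r0:Add1,r1:9,r2:1,r3:Add2,r4:Mul2,r5:Mul1
c9: CDB Add1=15; issue ADD r1<-Add1 | r0:15,r1:Add1,r2:1,r3:Add2,r4:Mul2,r5:Mul1
c10: CDB Mul1=7; stall | r0:15,r1:Add1,r2:1,r3:Add2,r4:Mul2,r5:7
c11: CDB Mul2=144; stall | r0:15,r1:Add1,r2:1,r3:Add2,r4:144,r5:7
c12: CDB Add1=16; issue ADD r3<-Add1 | r0:15,r1:16,r2:1,r3:Add1,r4:144,r5:7
c13: CDB Add2=129; issue MUL r2<-Mul1 | r0:15,r1:16,r2:Mul1,r3:Add1,r4:144,r5:7
c14: CDB Add1=17; issue ADD r5<-Add1 | r0:15,r1:16,r2:Mul1,r3:17,r4:144,r5:Add1
c15: - | r0:15,r1:16,r2:Mul1,r3:17,r4:144,r5:Add1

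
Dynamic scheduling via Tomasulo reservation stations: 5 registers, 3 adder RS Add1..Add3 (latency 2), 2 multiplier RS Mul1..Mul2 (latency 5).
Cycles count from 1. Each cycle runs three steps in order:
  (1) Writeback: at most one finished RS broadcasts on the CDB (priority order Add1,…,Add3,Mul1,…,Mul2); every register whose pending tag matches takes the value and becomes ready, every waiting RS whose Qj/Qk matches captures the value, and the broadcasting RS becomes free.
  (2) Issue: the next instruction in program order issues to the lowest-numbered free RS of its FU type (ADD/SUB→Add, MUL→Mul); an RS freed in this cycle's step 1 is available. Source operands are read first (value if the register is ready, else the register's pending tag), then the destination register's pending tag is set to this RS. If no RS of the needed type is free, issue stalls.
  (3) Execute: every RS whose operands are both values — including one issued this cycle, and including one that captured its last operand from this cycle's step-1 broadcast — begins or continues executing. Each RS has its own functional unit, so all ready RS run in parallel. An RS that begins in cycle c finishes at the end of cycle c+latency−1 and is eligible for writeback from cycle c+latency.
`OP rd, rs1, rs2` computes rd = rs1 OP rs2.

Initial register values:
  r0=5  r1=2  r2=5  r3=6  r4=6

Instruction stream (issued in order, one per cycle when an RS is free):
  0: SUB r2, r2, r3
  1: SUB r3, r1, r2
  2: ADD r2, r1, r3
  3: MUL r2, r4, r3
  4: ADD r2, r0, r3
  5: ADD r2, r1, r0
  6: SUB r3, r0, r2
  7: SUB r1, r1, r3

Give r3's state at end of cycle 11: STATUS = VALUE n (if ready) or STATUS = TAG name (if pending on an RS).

c1: issue SUB r2<-Add1 | r0:5,r1:2,r2:Add1,r3:6,r4:6
c2: issue SUB r3<-Add2 | r0:5,r1:2,r2:Add1,r3:Add2,r4:6
c3: CDB Add1=-1; issue ADD r2<-Add1 | r0:5,r1:2,r2:Add1,r3:Add2,r4:6
c4: issue MUL r2<-Mul1 | r0:5,r1:2,r2:Mul1,r3:Add2,r4:6
c5: CDB Add2=3; issue ADD r2<-Add2 | r0:5,r1:2,r2:Add2,r3:3,r4:6
c6: issue ADD r2<-Add3 | r0:5,r1:2,r2:Add3,r3:3,r4:6
c7: CDB Add1=5; issue SUB r3<-Add1 | r0:5,r1:2,r2:Add3,r3:Add1,r4:6
c8: CDB Add2=8; issue SUB r1<-Add2 | r0:5,r1:Add2,r2:Add3,r3:Add1,r4:6
c9: CDB Add3=7 | r0:5,r1:Add2,r2:7,r3:Add1,r4:6
c10: CDB Mul1=18 | r0:5,r1:Add2,r2:7,r3:Add1,r4:6
c11: CDB Add1=-2 | r0:5,r1:Add2,r2:7,r3:-2,r4:6

STATUS = VALUE -2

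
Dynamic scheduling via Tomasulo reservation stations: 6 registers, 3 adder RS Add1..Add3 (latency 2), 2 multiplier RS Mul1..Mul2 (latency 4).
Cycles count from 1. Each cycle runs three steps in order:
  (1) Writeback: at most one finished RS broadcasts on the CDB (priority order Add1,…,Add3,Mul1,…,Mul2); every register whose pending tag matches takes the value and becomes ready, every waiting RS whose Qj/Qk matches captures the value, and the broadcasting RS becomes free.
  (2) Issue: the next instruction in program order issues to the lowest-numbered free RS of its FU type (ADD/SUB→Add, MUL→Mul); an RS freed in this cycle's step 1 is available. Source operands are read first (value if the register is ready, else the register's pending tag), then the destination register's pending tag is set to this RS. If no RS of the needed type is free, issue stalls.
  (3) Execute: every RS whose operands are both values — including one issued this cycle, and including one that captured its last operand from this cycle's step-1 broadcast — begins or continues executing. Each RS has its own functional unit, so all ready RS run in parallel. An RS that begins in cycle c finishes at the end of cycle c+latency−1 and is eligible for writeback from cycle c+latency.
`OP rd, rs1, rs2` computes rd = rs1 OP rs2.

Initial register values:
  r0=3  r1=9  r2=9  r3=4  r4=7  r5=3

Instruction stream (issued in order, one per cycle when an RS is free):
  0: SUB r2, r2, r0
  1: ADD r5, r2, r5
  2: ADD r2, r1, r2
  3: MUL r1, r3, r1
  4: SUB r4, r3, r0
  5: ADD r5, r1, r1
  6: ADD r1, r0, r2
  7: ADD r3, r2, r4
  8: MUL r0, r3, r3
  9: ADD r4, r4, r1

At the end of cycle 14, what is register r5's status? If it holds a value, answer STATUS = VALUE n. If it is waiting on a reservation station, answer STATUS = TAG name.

STATUS = VALUE 72

c1: issue SUB r2<-Add1 | r0:3,r1:9,r2:Add1,r3:4,r4:7,r5:3
c2: issue ADD r5<-Add2 | r0:3,r1:9,r2:Add1,r3:4,r4:7,r5:Add2
c3: CDB Add1=6; issue ADD r2<-Add1 | r0:3,r1:9,r2:Add1,r3:4,r4:7,r5:Add2
c4: issue MUL r1<-Mul1 | r0:3,r1:Mul1,r2:Add1,r3:4,r4:7,r5:Add2
c5: CDB Add1=15; issue SUB r4<-Add1 | r0:3,r1:Mul1,r2:15,r3:4,r4:Add1,r5:Add2
c6: CDB Add2=9; issue ADD r5<-Add2 | r0:3,r1:Mul1,r2:15,r3:4,r4:Add1,r5:Add2
c7: CDB Add1=1; issue ADD r1<-Add1 | r0:3,r1:Add1,r2:15,r3:4,r4:1,r5:Add2
c8: CDB Mul1=36; issue ADD r3<-Add3 | r0:3,r1:Add1,r2:15,r3:Add3,r4:1,r5:Add2
c9: CDB Add1=18; issue MUL r0<-Mul1 | r0:Mul1,r1:18,r2:15,r3:Add3,r4:1,r5:Add2
c10: CDB Add2=72; issue ADD r4<-Add1 | r0:Mul1,r1:18,r2:15,r3:Add3,r4:Add1,r5:72
c11: CDB Add3=16 | r0:Mul1,r1:18,r2:15,r3:16,r4:Add1,r5:72
c12: CDB Add1=19 | r0:Mul1,r1:18,r2:15,r3:16,r4:19,r5:72
c13: - | r0:Mul1,r1:18,r2:15,r3:16,r4:19,r5:72
c14: - | r0:Mul1,r1:18,r2:15,r3:16,r4:19,r5:72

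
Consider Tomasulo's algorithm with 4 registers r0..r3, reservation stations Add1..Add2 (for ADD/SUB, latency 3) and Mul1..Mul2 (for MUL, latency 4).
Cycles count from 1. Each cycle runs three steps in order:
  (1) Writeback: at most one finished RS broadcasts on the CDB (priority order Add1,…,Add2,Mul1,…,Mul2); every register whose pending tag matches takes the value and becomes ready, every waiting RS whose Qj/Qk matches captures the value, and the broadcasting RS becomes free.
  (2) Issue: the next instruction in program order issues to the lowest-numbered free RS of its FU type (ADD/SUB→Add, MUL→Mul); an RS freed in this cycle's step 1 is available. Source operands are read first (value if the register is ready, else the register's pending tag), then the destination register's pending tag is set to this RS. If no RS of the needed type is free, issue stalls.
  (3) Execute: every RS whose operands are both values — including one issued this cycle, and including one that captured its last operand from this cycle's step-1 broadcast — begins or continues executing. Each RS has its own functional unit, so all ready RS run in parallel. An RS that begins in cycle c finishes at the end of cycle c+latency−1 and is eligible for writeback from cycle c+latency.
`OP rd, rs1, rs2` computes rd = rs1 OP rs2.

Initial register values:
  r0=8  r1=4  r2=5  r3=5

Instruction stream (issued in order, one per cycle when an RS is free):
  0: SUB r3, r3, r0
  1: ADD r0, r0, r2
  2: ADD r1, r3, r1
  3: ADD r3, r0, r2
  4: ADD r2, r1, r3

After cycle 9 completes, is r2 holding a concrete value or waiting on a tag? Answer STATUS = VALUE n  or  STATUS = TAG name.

STATUS = TAG Add1

c1: issue SUB r3<-Add1 | r0:8,r1:4,r2:5,r3:Add1
c2: issue ADD r0<-Add2 | r0:Add2,r1:4,r2:5,r3:Add1
c3: stall | r0:Add2,r1:4,r2:5,r3:Add1
c4: CDB Add1=-3; issue ADD r1<-Add1 | r0:Add2,r1:Add1,r2:5,r3:-3
c5: CDB Add2=13; issue ADD r3<-Add2 | r0:13,r1:Add1,r2:5,r3:Add2
c6: stall | r0:13,r1:Add1,r2:5,r3:Add2
c7: CDB Add1=1; issue ADD r2<-Add1 | r0:13,r1:1,r2:Add1,r3:Add2
c8: CDB Add2=18 | r0:13,r1:1,r2:Add1,r3:18
c9: - | r0:13,r1:1,r2:Add1,r3:18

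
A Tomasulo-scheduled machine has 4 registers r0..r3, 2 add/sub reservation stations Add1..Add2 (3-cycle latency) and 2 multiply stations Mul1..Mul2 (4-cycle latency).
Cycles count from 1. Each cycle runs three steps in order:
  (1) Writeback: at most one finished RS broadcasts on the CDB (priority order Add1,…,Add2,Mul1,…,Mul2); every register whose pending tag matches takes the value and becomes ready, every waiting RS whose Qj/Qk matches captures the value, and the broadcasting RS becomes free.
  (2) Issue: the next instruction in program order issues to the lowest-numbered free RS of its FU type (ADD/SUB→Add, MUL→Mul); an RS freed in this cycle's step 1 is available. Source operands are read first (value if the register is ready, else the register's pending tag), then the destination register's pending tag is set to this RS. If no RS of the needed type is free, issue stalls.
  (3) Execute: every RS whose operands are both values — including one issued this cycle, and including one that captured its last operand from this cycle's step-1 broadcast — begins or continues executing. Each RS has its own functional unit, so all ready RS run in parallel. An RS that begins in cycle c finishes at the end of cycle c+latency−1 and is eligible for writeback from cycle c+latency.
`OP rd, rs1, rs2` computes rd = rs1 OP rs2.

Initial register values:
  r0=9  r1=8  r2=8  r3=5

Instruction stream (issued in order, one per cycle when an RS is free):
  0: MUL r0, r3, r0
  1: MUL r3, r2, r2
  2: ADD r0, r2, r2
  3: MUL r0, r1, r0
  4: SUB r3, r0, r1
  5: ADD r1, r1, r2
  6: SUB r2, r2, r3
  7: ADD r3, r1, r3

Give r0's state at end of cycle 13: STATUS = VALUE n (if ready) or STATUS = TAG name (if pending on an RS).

c1: issue MUL r0<-Mul1 | r0:Mul1,r1:8,r2:8,r3:5
c2: issue MUL r3<-Mul2 | r0:Mul1,r1:8,r2:8,r3:Mul2
c3: issue ADD r0<-Add1 | r0:Add1,r1:8,r2:8,r3:Mul2
c4: stall | r0:Add1,r1:8,r2:8,r3:Mul2
c5: CDB Mul1=45; issue MUL r0<-Mul1 | r0:Mul1,r1:8,r2:8,r3:Mul2
c6: CDB Add1=16; issue SUB r3<-Add1 | r0:Mul1,r1:8,r2:8,r3:Add1
c7: CDB Mul2=64; issue ADD r1<-Add2 | r0:Mul1,r1:Add2,r2:8,r3:Add1
c8: stall | r0:Mul1,r1:Add2,r2:8,r3:Add1
c9: stall | r0:Mul1,r1:Add2,r2:8,r3:Add1
c10: CDB Add2=16; issue SUB r2<-Add2 | r0:Mul1,r1:16,r2:Add2,r3:Add1
c11: CDB Mul1=128; stall | r0:128,r1:16,r2:Add2,r3:Add1
c12: stall | r0:128,r1:16,r2:Add2,r3:Add1
c13: stall | r0:128,r1:16,r2:Add2,r3:Add1

STATUS = VALUE 128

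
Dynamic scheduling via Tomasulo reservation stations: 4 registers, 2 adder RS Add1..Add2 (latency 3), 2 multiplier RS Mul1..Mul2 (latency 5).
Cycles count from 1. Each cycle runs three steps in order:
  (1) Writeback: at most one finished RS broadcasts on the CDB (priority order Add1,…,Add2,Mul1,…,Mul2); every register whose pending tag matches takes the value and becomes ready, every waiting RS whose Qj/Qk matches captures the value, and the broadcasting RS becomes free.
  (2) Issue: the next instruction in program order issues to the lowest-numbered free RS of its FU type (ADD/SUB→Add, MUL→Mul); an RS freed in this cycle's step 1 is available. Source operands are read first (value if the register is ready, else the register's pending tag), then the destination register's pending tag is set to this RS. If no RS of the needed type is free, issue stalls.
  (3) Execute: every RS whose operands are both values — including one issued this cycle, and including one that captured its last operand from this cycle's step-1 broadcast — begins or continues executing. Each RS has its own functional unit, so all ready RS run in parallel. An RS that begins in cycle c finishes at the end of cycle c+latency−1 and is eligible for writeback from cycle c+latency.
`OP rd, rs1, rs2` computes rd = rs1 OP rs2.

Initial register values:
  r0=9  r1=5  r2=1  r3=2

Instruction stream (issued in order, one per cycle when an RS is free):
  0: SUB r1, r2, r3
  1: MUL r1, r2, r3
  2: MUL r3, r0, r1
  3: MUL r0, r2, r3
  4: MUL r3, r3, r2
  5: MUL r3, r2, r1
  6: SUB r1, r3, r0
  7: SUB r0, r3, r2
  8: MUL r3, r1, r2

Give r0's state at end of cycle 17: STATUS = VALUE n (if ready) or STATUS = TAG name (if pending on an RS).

STATUS = VALUE 18

  c1: issue SUB r1<-Add1  regs: r0:9,r1:Add1,r2:1,r3:2
  c2: issue MUL r1<-Mul1  regs: r0:9,r1:Mul1,r2:1,r3:2
  c3: issue MUL r3<-Mul2  regs: r0:9,r1:Mul1,r2:1,r3:Mul2
  c4: CDB Add1=-1; stall  regs: r0:9,r1:Mul1,r2:1,r3:Mul2
  c5: stall  regs: r0:9,r1:Mul1,r2:1,r3:Mul2
  c6: stall  regs: r0:9,r1:Mul1,r2:1,r3:Mul2
  c7: CDB Mul1=2; issue MUL r0<-Mul1  regs: r0:Mul1,r1:2,r2:1,r3:Mul2
  c8: stall  regs: r0:Mul1,r1:2,r2:1,r3:Mul2
  c9: stall  regs: r0:Mul1,r1:2,r2:1,r3:Mul2
  c10: stall  regs: r0:Mul1,r1:2,r2:1,r3:Mul2
  c11: stall  regs: r0:Mul1,r1:2,r2:1,r3:Mul2
  c12: CDB Mul2=18; issue MUL r3<-Mul2  regs: r0:Mul1,r1:2,r2:1,r3:Mul2
  c13: stall  regs: r0:Mul1,r1:2,r2:1,r3:Mul2
  c14: stall  regs: r0:Mul1,r1:2,r2:1,r3:Mul2
  c15: stall  regs: r0:Mul1,r1:2,r2:1,r3:Mul2
  c16: stall  regs: r0:Mul1,r1:2,r2:1,r3:Mul2
  c17: CDB Mul1=18; issue MUL r3<-Mul1  regs: r0:18,r1:2,r2:1,r3:Mul1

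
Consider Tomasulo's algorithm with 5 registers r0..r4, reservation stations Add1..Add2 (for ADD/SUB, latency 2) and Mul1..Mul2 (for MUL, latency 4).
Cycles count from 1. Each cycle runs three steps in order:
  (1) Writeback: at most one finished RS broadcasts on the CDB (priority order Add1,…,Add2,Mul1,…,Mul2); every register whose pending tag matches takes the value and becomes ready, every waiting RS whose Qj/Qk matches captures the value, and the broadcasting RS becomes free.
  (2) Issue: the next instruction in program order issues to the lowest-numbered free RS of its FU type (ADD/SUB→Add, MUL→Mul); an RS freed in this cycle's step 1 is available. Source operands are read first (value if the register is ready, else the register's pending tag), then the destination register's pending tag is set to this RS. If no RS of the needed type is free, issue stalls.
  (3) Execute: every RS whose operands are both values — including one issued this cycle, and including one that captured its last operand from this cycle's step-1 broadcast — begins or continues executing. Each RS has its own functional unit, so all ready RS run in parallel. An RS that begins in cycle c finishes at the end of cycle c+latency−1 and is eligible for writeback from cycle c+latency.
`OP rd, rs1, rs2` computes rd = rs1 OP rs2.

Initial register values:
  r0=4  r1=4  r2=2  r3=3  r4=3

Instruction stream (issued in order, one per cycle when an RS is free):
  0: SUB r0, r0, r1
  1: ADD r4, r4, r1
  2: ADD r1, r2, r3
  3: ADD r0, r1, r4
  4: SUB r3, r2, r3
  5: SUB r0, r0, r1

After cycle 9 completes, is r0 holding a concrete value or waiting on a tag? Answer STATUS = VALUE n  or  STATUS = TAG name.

STATUS = TAG Add1

c1: issue SUB r0<-Add1 | r0:Add1,r1:4,r2:2,r3:3,r4:3
c2: issue ADD r4<-Add2 | r0:Add1,r1:4,r2:2,r3:3,r4:Add2
c3: CDB Add1=0; issue ADD r1<-Add1 | r0:0,r1:Add1,r2:2,r3:3,r4:Add2
c4: CDB Add2=7; issue ADD r0<-Add2 | r0:Add2,r1:Add1,r2:2,r3:3,r4:7
c5: CDB Add1=5; issue SUB r3<-Add1 | r0:Add2,r1:5,r2:2,r3:Add1,r4:7
c6: stall | r0:Add2,r1:5,r2:2,r3:Add1,r4:7
c7: CDB Add1=-1; issue SUB r0<-Add1 | r0:Add1,r1:5,r2:2,r3:-1,r4:7
c8: CDB Add2=12 | r0:Add1,r1:5,r2:2,r3:-1,r4:7
c9: - | r0:Add1,r1:5,r2:2,r3:-1,r4:7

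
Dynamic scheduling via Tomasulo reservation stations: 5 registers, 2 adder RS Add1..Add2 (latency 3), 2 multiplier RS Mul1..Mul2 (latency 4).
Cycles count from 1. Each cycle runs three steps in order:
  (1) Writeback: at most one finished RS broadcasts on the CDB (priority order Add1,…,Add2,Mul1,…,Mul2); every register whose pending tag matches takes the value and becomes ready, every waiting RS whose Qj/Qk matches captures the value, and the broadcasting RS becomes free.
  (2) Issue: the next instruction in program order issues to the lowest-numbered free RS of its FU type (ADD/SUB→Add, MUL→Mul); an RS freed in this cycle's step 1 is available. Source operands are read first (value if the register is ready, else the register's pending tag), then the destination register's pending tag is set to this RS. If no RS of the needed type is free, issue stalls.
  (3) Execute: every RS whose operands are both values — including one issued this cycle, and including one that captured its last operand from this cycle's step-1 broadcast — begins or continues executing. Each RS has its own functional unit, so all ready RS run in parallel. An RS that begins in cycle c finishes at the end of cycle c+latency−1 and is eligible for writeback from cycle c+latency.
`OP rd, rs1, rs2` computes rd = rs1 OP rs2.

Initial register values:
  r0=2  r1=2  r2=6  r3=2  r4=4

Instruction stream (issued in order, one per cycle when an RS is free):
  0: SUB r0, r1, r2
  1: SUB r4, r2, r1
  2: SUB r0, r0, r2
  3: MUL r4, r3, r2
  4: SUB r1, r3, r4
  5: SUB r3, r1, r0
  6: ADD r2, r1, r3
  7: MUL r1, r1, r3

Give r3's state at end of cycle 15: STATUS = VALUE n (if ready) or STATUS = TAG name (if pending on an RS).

c1: issue SUB r0<-Add1 | r0:Add1,r1:2,r2:6,r3:2,r4:4
c2: issue SUB r4<-Add2 | r0:Add1,r1:2,r2:6,r3:2,r4:Add2
c3: stall | r0:Add1,r1:2,r2:6,r3:2,r4:Add2
c4: CDB Add1=-4; issue SUB r0<-Add1 | r0:Add1,r1:2,r2:6,r3:2,r4:Add2
c5: CDB Add2=4; issue MUL r4<-Mul1 | r0:Add1,r1:2,r2:6,r3:2,r4:Mul1
c6: issue SUB r1<-Add2 | r0:Add1,r1:Add2,r2:6,r3:2,r4:Mul1
c7: CDB Add1=-10; issue SUB r3<-Add1 | r0:-10,r1:Add2,r2:6,r3:Add1,r4:Mul1
c8: stall | r0:-10,r1:Add2,r2:6,r3:Add1,r4:Mul1
c9: CDB Mul1=12; stall | r0:-10,r1:Add2,r2:6,r3:Add1,r4:12
c10: stall | r0:-10,r1:Add2,r2:6,r3:Add1,r4:12
c11: stall | r0:-10,r1:Add2,r2:6,r3:Add1,r4:12
c12: CDB Add2=-10; issue ADD r2<-Add2 | r0:-10,r1:-10,r2:Add2,r3:Add1,r4:12
c13: issue MUL r1<-Mul1 | r0:-10,r1:Mul1,r2:Add2,r3:Add1,r4:12
c14: - | r0:-10,r1:Mul1,r2:Add2,r3:Add1,r4:12
c15: CDB Add1=0 | r0:-10,r1:Mul1,r2:Add2,r3:0,r4:12

STATUS = VALUE 0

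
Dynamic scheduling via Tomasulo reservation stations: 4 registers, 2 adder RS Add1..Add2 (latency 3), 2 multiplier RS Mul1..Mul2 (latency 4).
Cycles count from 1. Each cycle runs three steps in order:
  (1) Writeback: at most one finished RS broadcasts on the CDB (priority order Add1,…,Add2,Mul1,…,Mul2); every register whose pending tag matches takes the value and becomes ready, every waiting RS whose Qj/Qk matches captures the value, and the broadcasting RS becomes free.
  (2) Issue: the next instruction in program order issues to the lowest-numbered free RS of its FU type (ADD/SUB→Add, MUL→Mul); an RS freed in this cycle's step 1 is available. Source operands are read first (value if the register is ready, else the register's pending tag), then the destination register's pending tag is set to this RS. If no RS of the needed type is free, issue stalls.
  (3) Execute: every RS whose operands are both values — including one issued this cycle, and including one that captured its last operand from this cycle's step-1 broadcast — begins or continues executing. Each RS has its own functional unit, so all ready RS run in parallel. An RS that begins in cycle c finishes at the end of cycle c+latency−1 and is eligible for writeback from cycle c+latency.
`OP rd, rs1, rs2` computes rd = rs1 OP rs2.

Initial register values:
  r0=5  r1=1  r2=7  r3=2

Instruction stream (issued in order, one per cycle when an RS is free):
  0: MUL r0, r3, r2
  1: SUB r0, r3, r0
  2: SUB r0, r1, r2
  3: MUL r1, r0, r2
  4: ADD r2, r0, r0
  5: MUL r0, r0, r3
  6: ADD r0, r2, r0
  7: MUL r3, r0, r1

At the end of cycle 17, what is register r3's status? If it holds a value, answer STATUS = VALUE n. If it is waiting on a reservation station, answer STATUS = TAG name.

STATUS = TAG Mul2

  c1: issue MUL r0<-Mul1  regs: r0:Mul1,r1:1,r2:7,r3:2
  c2: issue SUB r0<-Add1  regs: r0:Add1,r1:1,r2:7,r3:2
  c3: issue SUB r0<-Add2  regs: r0:Add2,r1:1,r2:7,r3:2
  c4: issue MUL r1<-Mul2  regs: r0:Add2,r1:Mul2,r2:7,r3:2
  c5: CDB Mul1=14; stall  regs: r0:Add2,r1:Mul2,r2:7,r3:2
  c6: CDB Add2=-6; issue ADD r2<-Add2  regs: r0:-6,r1:Mul2,r2:Add2,r3:2
  c7: issue MUL r0<-Mul1  regs: r0:Mul1,r1:Mul2,r2:Add2,r3:2
  c8: CDB Add1=-12; issue ADD r0<-Add1  regs: r0:Add1,r1:Mul2,r2:Add2,r3:2
  c9: CDB Add2=-12; stall  regs: r0:Add1,r1:Mul2,r2:-12,r3:2
  c10: CDB Mul2=-42; issue MUL r3<-Mul2  regs: r0:Add1,r1:-42,r2:-12,r3:Mul2
  c11: CDB Mul1=-12  regs: r0:Add1,r1:-42,r2:-12,r3:Mul2
  c12: -  regs: r0:Add1,r1:-42,r2:-12,r3:Mul2
  c13: -  regs: r0:Add1,r1:-42,r2:-12,r3:Mul2
  c14: CDB Add1=-24  regs: r0:-24,r1:-42,r2:-12,r3:Mul2
  c15: -  regs: r0:-24,r1:-42,r2:-12,r3:Mul2
  c16: -  regs: r0:-24,r1:-42,r2:-12,r3:Mul2
  c17: -  regs: r0:-24,r1:-42,r2:-12,r3:Mul2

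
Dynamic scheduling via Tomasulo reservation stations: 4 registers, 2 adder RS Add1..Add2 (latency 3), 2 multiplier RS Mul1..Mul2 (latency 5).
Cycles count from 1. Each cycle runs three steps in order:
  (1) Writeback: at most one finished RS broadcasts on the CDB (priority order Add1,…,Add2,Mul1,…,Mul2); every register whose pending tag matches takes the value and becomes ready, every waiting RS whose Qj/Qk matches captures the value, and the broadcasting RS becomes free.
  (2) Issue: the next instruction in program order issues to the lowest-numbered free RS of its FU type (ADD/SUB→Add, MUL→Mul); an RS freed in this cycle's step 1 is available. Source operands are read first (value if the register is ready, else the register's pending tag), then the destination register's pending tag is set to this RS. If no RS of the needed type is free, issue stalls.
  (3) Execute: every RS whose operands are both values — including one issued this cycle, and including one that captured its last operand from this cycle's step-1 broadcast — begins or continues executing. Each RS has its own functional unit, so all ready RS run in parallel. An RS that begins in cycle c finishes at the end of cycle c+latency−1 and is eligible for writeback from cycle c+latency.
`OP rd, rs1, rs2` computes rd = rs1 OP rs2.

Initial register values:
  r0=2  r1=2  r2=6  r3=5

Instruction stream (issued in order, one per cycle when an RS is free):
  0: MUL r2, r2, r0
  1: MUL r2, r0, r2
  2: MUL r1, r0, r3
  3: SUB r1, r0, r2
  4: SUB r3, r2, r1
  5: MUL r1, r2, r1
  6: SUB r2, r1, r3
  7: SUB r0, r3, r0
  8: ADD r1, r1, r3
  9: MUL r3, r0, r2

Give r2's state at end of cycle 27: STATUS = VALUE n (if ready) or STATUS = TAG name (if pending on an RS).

cycle 1: issue MUL r2<-Mul1 // r0:2,r1:2,r2:Mul1,r3:5
cycle 2: issue MUL r2<-Mul2 // r0:2,r1:2,r2:Mul2,r3:5
cycle 3: stall // r0:2,r1:2,r2:Mul2,r3:5
cycle 4: stall // r0:2,r1:2,r2:Mul2,r3:5
cycle 5: stall // r0:2,r1:2,r2:Mul2,r3:5
cycle 6: CDB Mul1=12; issue MUL r1<-Mul1 // r0:2,r1:Mul1,r2:Mul2,r3:5
cycle 7: issue SUB r1<-Add1 // r0:2,r1:Add1,r2:Mul2,r3:5
cycle 8: issue SUB r3<-Add2 // r0:2,r1:Add1,r2:Mul2,r3:Add2
cycle 9: stall // r0:2,r1:Add1,r2:Mul2,r3:Add2
cycle 10: stall // r0:2,r1:Add1,r2:Mul2,r3:Add2
cycle 11: CDB Mul1=10; issue MUL r1<-Mul1 // r0:2,r1:Mul1,r2:Mul2,r3:Add2
cycle 12: CDB Mul2=24; stall // r0:2,r1:Mul1,r2:24,r3:Add2
cycle 13: stall // r0:2,r1:Mul1,r2:24,r3:Add2
cycle 14: stall // r0:2,r1:Mul1,r2:24,r3:Add2
cycle 15: CDB Add1=-22; issue SUB r2<-Add1 // r0:2,r1:Mul1,r2:Add1,r3:Add2
cycle 16: stall // r0:2,r1:Mul1,r2:Add1,r3:Add2
cycle 17: stall // r0:2,r1:Mul1,r2:Add1,r3:Add2
cycle 18: CDB Add2=46; issue SUB r0<-Add2 // r0:Add2,r1:Mul1,r2:Add1,r3:46
cycle 19: stall // r0:Add2,r1:Mul1,r2:Add1,r3:46
cycle 20: CDB Mul1=-528; stall // r0:Add2,r1:-528,r2:Add1,r3:46
cycle 21: CDB Add2=44; issue ADD r1<-Add2 // r0:44,r1:Add2,r2:Add1,r3:46
cycle 22: issue MUL r3<-Mul1 // r0:44,r1:Add2,r2:Add1,r3:Mul1
cycle 23: CDB Add1=-574 // r0:44,r1:Add2,r2:-574,r3:Mul1
cycle 24: CDB Add2=-482 // r0:44,r1:-482,r2:-574,r3:Mul1
cycle 25: - // r0:44,r1:-482,r2:-574,r3:Mul1
cycle 26: - // r0:44,r1:-482,r2:-574,r3:Mul1
cycle 27: - // r0:44,r1:-482,r2:-574,r3:Mul1

STATUS = VALUE -574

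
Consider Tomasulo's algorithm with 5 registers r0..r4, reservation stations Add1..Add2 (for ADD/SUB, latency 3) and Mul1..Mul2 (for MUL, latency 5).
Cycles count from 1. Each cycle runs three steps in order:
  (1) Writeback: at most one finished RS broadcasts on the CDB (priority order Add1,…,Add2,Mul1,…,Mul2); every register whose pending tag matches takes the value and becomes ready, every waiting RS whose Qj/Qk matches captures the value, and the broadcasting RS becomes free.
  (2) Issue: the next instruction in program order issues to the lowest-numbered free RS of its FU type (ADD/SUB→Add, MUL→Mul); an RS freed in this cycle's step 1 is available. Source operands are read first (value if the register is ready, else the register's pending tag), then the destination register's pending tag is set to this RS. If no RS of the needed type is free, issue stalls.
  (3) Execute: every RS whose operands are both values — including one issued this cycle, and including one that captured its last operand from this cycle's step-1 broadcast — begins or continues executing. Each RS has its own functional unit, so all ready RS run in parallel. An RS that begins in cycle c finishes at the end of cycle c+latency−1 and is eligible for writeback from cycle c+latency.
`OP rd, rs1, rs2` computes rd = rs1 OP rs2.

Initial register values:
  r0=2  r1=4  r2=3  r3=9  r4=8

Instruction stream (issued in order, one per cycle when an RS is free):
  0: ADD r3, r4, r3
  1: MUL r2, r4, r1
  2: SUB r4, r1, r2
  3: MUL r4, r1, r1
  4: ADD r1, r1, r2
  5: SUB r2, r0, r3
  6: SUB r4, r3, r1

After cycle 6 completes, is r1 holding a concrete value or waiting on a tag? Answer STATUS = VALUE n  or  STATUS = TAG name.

STATUS = TAG Add1

cycle 1: issue ADD r3<-Add1 // r0:2,r1:4,r2:3,r3:Add1,r4:8
cycle 2: issue MUL r2<-Mul1 // r0:2,r1:4,r2:Mul1,r3:Add1,r4:8
cycle 3: issue SUB r4<-Add2 // r0:2,r1:4,r2:Mul1,r3:Add1,r4:Add2
cycle 4: CDB Add1=17; issue MUL r4<-Mul2 // r0:2,r1:4,r2:Mul1,r3:17,r4:Mul2
cycle 5: issue ADD r1<-Add1 // r0:2,r1:Add1,r2:Mul1,r3:17,r4:Mul2
cycle 6: stall // r0:2,r1:Add1,r2:Mul1,r3:17,r4:Mul2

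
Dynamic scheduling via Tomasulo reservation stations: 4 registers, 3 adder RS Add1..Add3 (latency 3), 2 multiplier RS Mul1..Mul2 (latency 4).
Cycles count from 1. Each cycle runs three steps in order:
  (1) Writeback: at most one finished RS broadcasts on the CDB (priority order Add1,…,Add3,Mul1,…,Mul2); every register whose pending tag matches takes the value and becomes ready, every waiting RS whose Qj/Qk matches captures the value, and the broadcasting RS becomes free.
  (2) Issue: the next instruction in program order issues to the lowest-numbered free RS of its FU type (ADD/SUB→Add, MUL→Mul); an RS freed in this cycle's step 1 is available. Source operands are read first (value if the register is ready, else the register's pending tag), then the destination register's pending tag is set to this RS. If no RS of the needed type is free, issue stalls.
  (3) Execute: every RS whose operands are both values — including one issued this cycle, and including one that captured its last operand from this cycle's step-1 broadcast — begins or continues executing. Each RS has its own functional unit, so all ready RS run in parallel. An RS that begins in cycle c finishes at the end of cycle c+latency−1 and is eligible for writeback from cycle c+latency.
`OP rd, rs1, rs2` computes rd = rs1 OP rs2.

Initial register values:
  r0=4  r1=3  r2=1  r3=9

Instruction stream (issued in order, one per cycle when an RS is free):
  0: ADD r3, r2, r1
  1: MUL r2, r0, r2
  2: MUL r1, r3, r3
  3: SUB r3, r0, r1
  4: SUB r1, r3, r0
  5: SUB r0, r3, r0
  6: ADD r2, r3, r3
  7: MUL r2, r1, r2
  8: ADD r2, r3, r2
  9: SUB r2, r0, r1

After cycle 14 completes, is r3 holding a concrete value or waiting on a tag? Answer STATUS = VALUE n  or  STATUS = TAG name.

STATUS = VALUE -12

c1: issue ADD r3<-Add1 | r0:4,r1:3,r2:1,r3:Add1
c2: issue MUL r2<-Mul1 | r0:4,r1:3,r2:Mul1,r3:Add1
c3: issue MUL r1<-Mul2 | r0:4,r1:Mul2,r2:Mul1,r3:Add1
c4: CDB Add1=4; issue SUB r3<-Add1 | r0:4,r1:Mul2,r2:Mul1,r3:Add1
c5: issue SUB r1<-Add2 | r0:4,r1:Add2,r2:Mul1,r3:Add1
c6: CDB Mul1=4; issue SUB r0<-Add3 | r0:Add3,r1:Add2,r2:4,r3:Add1
c7: stall | r0:Add3,r1:Add2,r2:4,r3:Add1
c8: CDB Mul2=16; stall | r0:Add3,r1:Add2,r2:4,r3:Add1
c9: stall | r0:Add3,r1:Add2,r2:4,r3:Add1
c10: stall | r0:Add3,r1:Add2,r2:4,r3:Add1
c11: CDB Add1=-12; issue ADD r2<-Add1 | r0:Add3,r1:Add2,r2:Add1,r3:-12
c12: issue MUL r2<-Mul1 | r0:Add3,r1:Add2,r2:Mul1,r3:-12
c13: stall | r0:Add3,r1:Add2,r2:Mul1,r3:-12
c14: CDB Add1=-24; issue ADD r2<-Add1 | r0:Add3,r1:Add2,r2:Add1,r3:-12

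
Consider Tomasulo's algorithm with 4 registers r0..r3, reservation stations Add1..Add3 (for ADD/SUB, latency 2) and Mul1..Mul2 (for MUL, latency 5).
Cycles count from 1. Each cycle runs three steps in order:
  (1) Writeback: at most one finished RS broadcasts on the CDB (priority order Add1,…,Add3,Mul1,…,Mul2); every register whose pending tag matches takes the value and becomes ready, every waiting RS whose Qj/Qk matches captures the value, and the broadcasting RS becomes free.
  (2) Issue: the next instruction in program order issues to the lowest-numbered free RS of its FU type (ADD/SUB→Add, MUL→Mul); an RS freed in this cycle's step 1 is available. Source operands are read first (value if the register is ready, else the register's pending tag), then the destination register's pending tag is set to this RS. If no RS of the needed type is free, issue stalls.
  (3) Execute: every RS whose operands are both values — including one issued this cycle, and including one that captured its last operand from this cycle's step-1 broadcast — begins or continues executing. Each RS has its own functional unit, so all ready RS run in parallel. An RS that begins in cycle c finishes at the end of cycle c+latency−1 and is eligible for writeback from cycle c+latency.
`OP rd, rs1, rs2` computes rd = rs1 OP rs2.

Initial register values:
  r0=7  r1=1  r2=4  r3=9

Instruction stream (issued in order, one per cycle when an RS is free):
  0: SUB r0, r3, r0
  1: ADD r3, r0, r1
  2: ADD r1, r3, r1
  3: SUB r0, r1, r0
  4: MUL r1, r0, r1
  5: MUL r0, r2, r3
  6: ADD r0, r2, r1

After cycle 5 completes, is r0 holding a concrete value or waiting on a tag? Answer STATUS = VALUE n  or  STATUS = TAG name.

STATUS = TAG Add3

cycle 1: issue SUB r0<-Add1 // r0:Add1,r1:1,r2:4,r3:9
cycle 2: issue ADD r3<-Add2 // r0:Add1,r1:1,r2:4,r3:Add2
cycle 3: CDB Add1=2; issue ADD r1<-Add1 // r0:2,r1:Add1,r2:4,r3:Add2
cycle 4: issue SUB r0<-Add3 // r0:Add3,r1:Add1,r2:4,r3:Add2
cycle 5: CDB Add2=3; issue MUL r1<-Mul1 // r0:Add3,r1:Mul1,r2:4,r3:3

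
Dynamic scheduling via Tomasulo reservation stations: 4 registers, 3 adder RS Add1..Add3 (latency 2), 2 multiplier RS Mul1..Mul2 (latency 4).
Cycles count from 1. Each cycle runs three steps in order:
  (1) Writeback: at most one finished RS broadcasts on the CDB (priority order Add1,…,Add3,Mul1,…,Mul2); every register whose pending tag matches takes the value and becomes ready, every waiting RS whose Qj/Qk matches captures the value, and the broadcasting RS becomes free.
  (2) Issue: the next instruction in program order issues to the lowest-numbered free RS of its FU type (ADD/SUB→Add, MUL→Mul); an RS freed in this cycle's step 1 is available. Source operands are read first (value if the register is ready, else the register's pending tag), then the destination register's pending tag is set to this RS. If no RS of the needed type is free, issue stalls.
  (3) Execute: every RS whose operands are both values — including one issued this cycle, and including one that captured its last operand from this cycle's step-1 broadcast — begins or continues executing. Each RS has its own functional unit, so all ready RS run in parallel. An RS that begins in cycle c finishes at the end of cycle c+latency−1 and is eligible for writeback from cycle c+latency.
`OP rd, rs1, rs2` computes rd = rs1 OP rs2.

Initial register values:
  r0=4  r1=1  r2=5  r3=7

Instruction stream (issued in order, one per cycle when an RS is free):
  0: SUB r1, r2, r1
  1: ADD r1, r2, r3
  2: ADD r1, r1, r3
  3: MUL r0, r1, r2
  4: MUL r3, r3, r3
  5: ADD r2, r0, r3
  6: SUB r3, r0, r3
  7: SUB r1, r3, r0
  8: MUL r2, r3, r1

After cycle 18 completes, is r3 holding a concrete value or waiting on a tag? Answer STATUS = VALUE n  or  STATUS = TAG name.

c1: issue SUB r1<-Add1 | r0:4,r1:Add1,r2:5,r3:7
c2: issue ADD r1<-Add2 | r0:4,r1:Add2,r2:5,r3:7
c3: CDB Add1=4; issue ADD r1<-Add1 | r0:4,r1:Add1,r2:5,r3:7
c4: CDB Add2=12; issue MUL r0<-Mul1 | r0:Mul1,r1:Add1,r2:5,r3:7
c5: issue MUL r3<-Mul2 | r0:Mul1,r1:Add1,r2:5,r3:Mul2
c6: CDB Add1=19; issue ADD r2<-Add1 | r0:Mul1,r1:19,r2:Add1,r3:Mul2
c7: issue SUB r3<-Add2 | r0:Mul1,r1:19,r2:Add1,r3:Add2
c8: issue SUB r1<-Add3 | r0:Mul1,r1:Add3,r2:Add1,r3:Add2
c9: CDB Mul2=49; issue MUL r2<-Mul2 | r0:Mul1,r1:Add3,r2:Mul2,r3:Add2
c10: CDB Mul1=95 | r0:95,r1:Add3,r2:Mul2,r3:Add2
c11: - | r0:95,r1:Add3,r2:Mul2,r3:Add2
c12: CDB Add1=144 | r0:95,r1:Add3,r2:Mul2,r3:Add2
c13: CDB Add2=46 | r0:95,r1:Add3,r2:Mul2,r3:46
c14: - | r0:95,r1:Add3,r2:Mul2,r3:46
c15: CDB Add3=-49 | r0:95,r1:-49,r2:Mul2,r3:46
c16: - | r0:95,r1:-49,r2:Mul2,r3:46
c17: - | r0:95,r1:-49,r2:Mul2,r3:46
c18: - | r0:95,r1:-49,r2:Mul2,r3:46

STATUS = VALUE 46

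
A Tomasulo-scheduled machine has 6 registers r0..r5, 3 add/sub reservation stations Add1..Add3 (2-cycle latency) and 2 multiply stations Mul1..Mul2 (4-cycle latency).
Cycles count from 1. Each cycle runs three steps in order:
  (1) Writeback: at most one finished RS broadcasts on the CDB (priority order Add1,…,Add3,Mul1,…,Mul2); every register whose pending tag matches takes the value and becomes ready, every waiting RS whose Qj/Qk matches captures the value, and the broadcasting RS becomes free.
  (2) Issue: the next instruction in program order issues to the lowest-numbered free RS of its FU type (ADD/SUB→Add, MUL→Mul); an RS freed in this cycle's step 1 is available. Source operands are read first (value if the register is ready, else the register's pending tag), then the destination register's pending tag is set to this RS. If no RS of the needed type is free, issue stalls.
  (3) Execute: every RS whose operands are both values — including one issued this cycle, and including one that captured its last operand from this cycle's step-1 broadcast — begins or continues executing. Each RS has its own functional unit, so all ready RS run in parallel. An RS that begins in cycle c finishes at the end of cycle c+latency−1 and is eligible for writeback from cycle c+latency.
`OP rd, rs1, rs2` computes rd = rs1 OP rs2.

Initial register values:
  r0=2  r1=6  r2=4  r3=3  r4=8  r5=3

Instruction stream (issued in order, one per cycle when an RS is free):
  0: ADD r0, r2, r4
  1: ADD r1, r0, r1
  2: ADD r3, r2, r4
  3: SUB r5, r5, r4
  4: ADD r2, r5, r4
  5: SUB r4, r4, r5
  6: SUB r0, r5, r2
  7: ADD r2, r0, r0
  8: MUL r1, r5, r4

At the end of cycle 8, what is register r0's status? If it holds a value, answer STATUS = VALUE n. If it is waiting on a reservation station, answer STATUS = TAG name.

STATUS = TAG Add3

cycle 1: issue ADD r0<-Add1 // r0:Add1,r1:6,r2:4,r3:3,r4:8,r5:3
cycle 2: issue ADD r1<-Add2 // r0:Add1,r1:Add2,r2:4,r3:3,r4:8,r5:3
cycle 3: CDB Add1=12; issue ADD r3<-Add1 // r0:12,r1:Add2,r2:4,r3:Add1,r4:8,r5:3
cycle 4: issue SUB r5<-Add3 // r0:12,r1:Add2,r2:4,r3:Add1,r4:8,r5:Add3
cycle 5: CDB Add1=12; issue ADD r2<-Add1 // r0:12,r1:Add2,r2:Add1,r3:12,r4:8,r5:Add3
cycle 6: CDB Add2=18; issue SUB r4<-Add2 // r0:12,r1:18,r2:Add1,r3:12,r4:Add2,r5:Add3
cycle 7: CDB Add3=-5; issue SUB r0<-Add3 // r0:Add3,r1:18,r2:Add1,r3:12,r4:Add2,r5:-5
cycle 8: stall // r0:Add3,r1:18,r2:Add1,r3:12,r4:Add2,r5:-5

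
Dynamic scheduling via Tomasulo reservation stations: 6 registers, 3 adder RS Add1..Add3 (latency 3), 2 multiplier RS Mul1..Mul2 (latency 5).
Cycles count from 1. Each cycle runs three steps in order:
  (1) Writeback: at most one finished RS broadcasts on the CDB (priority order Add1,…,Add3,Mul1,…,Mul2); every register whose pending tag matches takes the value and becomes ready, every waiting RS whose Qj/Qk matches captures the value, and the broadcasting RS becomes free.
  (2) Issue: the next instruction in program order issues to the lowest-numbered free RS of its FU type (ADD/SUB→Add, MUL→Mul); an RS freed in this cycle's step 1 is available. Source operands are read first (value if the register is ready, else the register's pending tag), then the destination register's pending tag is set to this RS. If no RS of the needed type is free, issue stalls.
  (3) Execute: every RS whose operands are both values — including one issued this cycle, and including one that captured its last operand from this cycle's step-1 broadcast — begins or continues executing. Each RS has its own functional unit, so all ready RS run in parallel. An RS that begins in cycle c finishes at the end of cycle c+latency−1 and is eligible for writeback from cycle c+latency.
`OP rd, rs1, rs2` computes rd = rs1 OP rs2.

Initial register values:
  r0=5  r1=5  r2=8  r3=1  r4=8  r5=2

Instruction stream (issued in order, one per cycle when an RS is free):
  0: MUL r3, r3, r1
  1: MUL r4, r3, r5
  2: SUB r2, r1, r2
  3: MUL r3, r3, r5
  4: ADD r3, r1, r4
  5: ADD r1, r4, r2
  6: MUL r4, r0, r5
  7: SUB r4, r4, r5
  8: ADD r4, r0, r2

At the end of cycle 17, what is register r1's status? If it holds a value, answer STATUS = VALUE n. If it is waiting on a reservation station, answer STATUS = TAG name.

  c1: issue MUL r3<-Mul1  regs: r0:5,r1:5,r2:8,r3:Mul1,r4:8,r5:2
  c2: issue MUL r4<-Mul2  regs: r0:5,r1:5,r2:8,r3:Mul1,r4:Mul2,r5:2
  c3: issue SUB r2<-Add1  regs: r0:5,r1:5,r2:Add1,r3:Mul1,r4:Mul2,r5:2
  c4: stall  regs: r0:5,r1:5,r2:Add1,r3:Mul1,r4:Mul2,r5:2
  c5: stall  regs: r0:5,r1:5,r2:Add1,r3:Mul1,r4:Mul2,r5:2
  c6: CDB Add1=-3; stall  regs: r0:5,r1:5,r2:-3,r3:Mul1,r4:Mul2,r5:2
  c7: CDB Mul1=5; issue MUL r3<-Mul1  regs: r0:5,r1:5,r2:-3,r3:Mul1,r4:Mul2,r5:2
  c8: issue ADD r3<-Add1  regs: r0:5,r1:5,r2:-3,r3:Add1,r4:Mul2,r5:2
  c9: issue ADD r1<-Add2  regs: r0:5,r1:Add2,r2:-3,r3:Add1,r4:Mul2,r5:2
  c10: stall  regs: r0:5,r1:Add2,r2:-3,r3:Add1,r4:Mul2,r5:2
  c11: stall  regs: r0:5,r1:Add2,r2:-3,r3:Add1,r4:Mul2,r5:2
  c12: CDB Mul1=10; issue MUL r4<-Mul1  regs: r0:5,r1:Add2,r2:-3,r3:Add1,r4:Mul1,r5:2
  c13: CDB Mul2=10; issue SUB r4<-Add3  regs: r0:5,r1:Add2,r2:-3,r3:Add1,r4:Add3,r5:2
  c14: stall  regs: r0:5,r1:Add2,r2:-3,r3:Add1,r4:Add3,r5:2
  c15: stall  regs: r0:5,r1:Add2,r2:-3,r3:Add1,r4:Add3,r5:2
  c16: CDB Add1=15; issue ADD r4<-Add1  regs: r0:5,r1:Add2,r2:-3,r3:15,r4:Add1,r5:2
  c17: CDB Add2=7  regs: r0:5,r1:7,r2:-3,r3:15,r4:Add1,r5:2

STATUS = VALUE 7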